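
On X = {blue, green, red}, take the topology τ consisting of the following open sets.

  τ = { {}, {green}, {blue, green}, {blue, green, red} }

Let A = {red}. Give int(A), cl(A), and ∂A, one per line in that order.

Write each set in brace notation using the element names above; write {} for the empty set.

int(A) = {}
cl(A)  = {red}
∂A     = {red}

interior: largest open inside A is {} (from {})
cl via duality: int({blue, green}) = {blue, green}, so X∖{blue, green} = {red}
cl∖int = {red}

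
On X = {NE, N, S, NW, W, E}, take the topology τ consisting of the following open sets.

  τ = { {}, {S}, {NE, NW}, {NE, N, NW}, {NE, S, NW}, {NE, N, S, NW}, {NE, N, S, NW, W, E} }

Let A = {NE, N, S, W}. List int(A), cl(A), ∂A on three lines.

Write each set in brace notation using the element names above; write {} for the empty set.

int(A) = {S}
cl(A)  = {NE, N, S, NW, W, E}
∂A     = {NE, N, NW, W, E}

U open, U⊆A: {}, {S}. int(A) = ⋃ = {S}
X∖A={NW, E}, int(X∖A)={}, hence cl(A)={NE, N, S, NW, W, E}
∂A: remove int from cl → {NE, N, NW, W, E}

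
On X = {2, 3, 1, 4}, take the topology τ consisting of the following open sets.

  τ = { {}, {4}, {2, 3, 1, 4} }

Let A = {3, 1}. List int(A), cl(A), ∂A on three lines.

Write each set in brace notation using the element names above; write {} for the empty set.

opens ⊆ A: {}; union → int = {}
complement {2, 4}; its interior {4}; cl(A) = X∖{4} = {2, 3, 1}
boundary = {2, 3, 1} ∖ {} = {2, 3, 1}

int(A) = {}
cl(A)  = {2, 3, 1}
∂A     = {2, 3, 1}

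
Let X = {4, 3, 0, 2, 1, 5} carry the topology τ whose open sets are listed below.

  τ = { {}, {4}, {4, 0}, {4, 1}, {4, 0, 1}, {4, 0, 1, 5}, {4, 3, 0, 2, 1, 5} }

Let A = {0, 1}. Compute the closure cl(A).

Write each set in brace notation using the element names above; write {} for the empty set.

cl via duality: int({4, 3, 2, 5}) = {4}, so X∖{4} = {3, 0, 2, 1, 5}

{3, 0, 2, 1, 5}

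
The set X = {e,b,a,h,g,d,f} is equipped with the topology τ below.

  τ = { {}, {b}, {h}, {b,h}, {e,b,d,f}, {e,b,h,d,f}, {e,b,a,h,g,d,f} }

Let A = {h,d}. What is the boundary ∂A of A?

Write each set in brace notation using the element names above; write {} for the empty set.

open subsets of A: {}, {h}; so int(A) = {h}
closure: X∖int(X∖A) = X∖{b} = {e,a,h,g,d,f}
∂A = {e,a,h,g,d,f} minus {h} = {e,a,g,d,f}

{e,a,g,d,f}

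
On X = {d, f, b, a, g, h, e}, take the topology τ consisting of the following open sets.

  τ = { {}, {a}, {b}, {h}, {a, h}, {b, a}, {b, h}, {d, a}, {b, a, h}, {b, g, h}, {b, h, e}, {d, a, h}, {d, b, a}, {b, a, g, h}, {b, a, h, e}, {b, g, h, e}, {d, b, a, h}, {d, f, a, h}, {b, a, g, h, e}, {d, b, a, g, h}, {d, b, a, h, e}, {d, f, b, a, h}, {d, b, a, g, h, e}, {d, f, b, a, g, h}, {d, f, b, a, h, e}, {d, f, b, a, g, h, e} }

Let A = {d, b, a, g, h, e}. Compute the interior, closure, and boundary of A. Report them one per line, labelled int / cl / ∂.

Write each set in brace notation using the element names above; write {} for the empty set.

open subsets of A: {}, {b}, {h}, {a}, {a, h}, {b, a}, {d, a}, {b, h}, {d, a, h}, {b, g, h}, {b, h, e}, {d, b, a}, {b, a, h}, {b, g, h, e}, {b, a, h, e}, {b, a, g, h}, {d, b, a, h}, {b, a, g, h, e}, {d, b, a, h, e}, {d, b, a, g, h}, {d, b, a, g, h, e}; so int(A) = {d, b, a, g, h, e}
closure: X∖int(X∖A) = X∖{} = {d, f, b, a, g, h, e}
∂A = {d, f, b, a, g, h, e} minus {d, b, a, g, h, e} = {f}

int(A) = {d, b, a, g, h, e}
cl(A)  = {d, f, b, a, g, h, e}
∂A     = {f}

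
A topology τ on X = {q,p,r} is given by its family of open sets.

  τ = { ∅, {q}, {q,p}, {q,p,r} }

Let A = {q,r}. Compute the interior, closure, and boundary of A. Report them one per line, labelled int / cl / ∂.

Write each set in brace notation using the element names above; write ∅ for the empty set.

int(A) = {q}
cl(A)  = {q,p,r}
∂A     = {p,r}

opens ⊆ A: ∅, {q}; union → int = {q}
complement {p}; its interior ∅; cl(A) = X∖∅ = {q,p,r}
boundary = {q,p,r} ∖ {q} = {p,r}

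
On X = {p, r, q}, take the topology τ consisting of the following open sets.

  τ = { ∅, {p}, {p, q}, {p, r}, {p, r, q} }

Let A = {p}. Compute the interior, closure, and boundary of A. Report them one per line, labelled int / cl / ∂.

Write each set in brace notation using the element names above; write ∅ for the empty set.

int(A) = {p}
cl(A)  = {p, r, q}
∂A     = {r, q}

interior: largest open inside A is {p} (from ∅, {p})
cl via duality: int({r, q}) = ∅, so X∖∅ = {p, r, q}
cl∖int = {r, q}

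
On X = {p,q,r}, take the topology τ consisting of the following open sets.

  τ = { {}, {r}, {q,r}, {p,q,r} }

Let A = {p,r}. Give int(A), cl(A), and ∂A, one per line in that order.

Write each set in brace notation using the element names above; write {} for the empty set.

U open, U⊆A: {}, {r}. int(A) = ⋃ = {r}
X∖A={q}, int(X∖A)={}, hence cl(A)={p,q,r}
∂A: remove int from cl → {p,q}

int(A) = {r}
cl(A)  = {p,q,r}
∂A     = {p,q}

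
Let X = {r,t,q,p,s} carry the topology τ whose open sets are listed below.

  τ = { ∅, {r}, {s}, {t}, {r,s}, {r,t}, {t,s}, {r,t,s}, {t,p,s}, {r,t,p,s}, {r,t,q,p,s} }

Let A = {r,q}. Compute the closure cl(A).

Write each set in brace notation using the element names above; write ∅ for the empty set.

{r,q}

X∖A={t,p,s}, int(X∖A)={t,p,s}, hence cl(A)={r,q}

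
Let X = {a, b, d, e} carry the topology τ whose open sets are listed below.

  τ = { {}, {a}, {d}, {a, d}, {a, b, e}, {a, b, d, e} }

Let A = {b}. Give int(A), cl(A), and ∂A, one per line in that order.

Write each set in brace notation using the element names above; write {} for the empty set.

int(A) = {}
cl(A)  = {b, e}
∂A     = {b, e}

U open, U⊆A: {}. int(A) = ⋃ = {}
X∖A={a, d, e}, int(X∖A)={a, d}, hence cl(A)={b, e}
∂A: remove int from cl → {b, e}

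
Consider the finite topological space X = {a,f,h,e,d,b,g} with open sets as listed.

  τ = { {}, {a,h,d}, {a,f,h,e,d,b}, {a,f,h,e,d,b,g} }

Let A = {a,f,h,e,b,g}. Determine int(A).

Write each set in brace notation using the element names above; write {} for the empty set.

interior: largest open inside A is {} (from {})

{}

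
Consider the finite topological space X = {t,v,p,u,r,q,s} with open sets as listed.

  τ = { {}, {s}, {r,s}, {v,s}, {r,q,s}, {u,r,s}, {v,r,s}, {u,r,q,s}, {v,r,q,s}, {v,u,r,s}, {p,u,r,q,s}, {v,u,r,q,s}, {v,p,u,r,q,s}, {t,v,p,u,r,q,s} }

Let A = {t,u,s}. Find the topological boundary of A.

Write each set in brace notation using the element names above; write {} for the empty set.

open subsets of A: {}, {s}; so int(A) = {s}
closure: X∖int(X∖A) = X∖{} = {t,v,p,u,r,q,s}
∂A = {t,v,p,u,r,q,s} minus {s} = {t,v,p,u,r,q}

{t,v,p,u,r,q}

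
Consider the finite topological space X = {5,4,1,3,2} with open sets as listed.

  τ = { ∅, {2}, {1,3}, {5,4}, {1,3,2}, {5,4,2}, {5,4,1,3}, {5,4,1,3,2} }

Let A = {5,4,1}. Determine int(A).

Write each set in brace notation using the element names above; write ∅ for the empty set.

open subsets of A: ∅, {5,4}; so int(A) = {5,4}

{5,4}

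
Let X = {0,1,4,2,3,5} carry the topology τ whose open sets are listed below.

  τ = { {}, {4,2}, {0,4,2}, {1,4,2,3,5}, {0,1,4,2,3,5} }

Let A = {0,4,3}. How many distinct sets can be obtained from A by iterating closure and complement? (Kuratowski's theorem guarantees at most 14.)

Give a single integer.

closure: X∖int(X∖A) = X∖{} = {0,1,4,2,3,5}
Let k=closure and c=complement:
  1. A     = {0,4,3}
  2. kA    = {0,1,4,2,3,5}
  3. cA    = {1,2,5}
  4. ckA   = {}
— saturated at 4

4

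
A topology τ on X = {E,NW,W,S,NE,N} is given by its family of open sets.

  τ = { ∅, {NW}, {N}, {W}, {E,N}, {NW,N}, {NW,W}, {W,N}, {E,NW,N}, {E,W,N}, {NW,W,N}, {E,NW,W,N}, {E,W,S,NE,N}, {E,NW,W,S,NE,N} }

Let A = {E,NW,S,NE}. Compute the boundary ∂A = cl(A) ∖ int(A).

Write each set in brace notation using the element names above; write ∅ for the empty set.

interior: largest open inside A is {NW} (from ∅, {NW})
cl via duality: int({W,N}) = {W,N}, so X∖{W,N} = {E,NW,S,NE}
cl∖int = {E,S,NE}

{E,S,NE}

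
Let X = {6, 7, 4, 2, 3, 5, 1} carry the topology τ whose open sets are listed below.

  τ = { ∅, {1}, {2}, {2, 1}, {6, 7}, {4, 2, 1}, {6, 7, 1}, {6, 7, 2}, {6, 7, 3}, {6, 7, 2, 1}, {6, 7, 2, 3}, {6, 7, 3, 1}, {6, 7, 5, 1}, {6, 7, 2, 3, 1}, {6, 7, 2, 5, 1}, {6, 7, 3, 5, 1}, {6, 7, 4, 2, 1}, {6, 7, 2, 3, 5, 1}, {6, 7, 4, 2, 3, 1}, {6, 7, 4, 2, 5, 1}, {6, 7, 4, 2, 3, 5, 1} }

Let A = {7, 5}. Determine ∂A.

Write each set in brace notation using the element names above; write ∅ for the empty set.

open subsets of A: ∅; so int(A) = ∅
closure: X∖int(X∖A) = X∖{4, 2, 1} = {6, 7, 3, 5}
∂A = {6, 7, 3, 5} minus ∅ = {6, 7, 3, 5}

{6, 7, 3, 5}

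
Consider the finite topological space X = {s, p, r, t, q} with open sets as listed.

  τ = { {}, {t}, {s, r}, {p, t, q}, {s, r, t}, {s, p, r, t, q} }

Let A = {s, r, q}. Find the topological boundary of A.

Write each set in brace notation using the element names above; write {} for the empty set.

U open, U⊆A: {}, {s, r}. int(A) = ⋃ = {s, r}
X∖A={p, t}, int(X∖A)={t}, hence cl(A)={s, p, r, q}
∂A: remove int from cl → {p, q}

{p, q}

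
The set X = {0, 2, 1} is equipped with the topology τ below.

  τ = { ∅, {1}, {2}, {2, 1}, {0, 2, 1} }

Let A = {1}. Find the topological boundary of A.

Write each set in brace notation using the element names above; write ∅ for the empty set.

interior: largest open inside A is {1} (from ∅, {1})
cl via duality: int({0, 2}) = {2}, so X∖{2} = {0, 1}
cl∖int = {0}

{0}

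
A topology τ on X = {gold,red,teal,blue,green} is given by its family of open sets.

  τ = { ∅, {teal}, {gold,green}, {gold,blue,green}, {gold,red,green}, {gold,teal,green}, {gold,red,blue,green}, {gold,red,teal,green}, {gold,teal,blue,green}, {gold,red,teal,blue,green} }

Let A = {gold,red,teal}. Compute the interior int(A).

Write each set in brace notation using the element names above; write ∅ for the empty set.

U open, U⊆A: ∅, {teal}. int(A) = ⋃ = {teal}

{teal}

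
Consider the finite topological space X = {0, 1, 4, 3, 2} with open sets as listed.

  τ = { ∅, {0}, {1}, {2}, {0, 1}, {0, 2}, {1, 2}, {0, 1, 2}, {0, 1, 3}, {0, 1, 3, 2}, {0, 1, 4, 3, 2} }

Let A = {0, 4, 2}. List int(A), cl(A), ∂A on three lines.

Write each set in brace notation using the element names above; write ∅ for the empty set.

int(A) = {0, 2}
cl(A)  = {0, 4, 3, 2}
∂A     = {4, 3}

interior: largest open inside A is {0, 2} (from ∅, {0}, {2}, {0, 2})
cl via duality: int({1, 3}) = {1}, so X∖{1} = {0, 4, 3, 2}
cl∖int = {4, 3}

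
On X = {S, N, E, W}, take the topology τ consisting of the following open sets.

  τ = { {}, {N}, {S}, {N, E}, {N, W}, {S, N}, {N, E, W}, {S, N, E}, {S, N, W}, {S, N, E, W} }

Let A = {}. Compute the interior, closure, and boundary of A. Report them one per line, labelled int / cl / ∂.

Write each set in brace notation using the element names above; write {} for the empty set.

open subsets of A: {}; so int(A) = {}
closure: X∖int(X∖A) = X∖{S, N, E, W} = {}
∂A = {} minus {} = {}

int(A) = {}
cl(A)  = {}
∂A     = {}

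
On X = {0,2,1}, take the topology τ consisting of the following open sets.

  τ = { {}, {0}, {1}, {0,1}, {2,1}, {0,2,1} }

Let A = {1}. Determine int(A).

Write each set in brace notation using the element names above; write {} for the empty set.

open subsets of A: {}, {1}; so int(A) = {1}

{1}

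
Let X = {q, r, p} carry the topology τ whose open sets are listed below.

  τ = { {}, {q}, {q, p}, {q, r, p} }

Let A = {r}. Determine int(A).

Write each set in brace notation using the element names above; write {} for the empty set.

{}

interior: largest open inside A is {} (from {})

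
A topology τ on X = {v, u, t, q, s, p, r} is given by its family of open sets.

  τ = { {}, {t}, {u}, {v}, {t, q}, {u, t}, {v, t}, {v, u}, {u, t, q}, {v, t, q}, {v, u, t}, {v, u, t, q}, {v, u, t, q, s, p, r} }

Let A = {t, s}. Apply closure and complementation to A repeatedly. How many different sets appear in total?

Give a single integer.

closure: X∖int(X∖A) = X∖{v, u} = {t, q, s, p, r}
Let k=closure and c=complement:
  1. A     = {t, s}
  2. kA    = {t, q, s, p, r}
  3. cA    = {v, u, q, p, r}
  4. ckA   = {v, u}
  5. kcA   = {v, u, q, s, p, r}
  6. kckA  = {v, u, s, p, r}
  7. ckcA  = {t}
  8. ckckA = {t, q}
— saturated at 8

8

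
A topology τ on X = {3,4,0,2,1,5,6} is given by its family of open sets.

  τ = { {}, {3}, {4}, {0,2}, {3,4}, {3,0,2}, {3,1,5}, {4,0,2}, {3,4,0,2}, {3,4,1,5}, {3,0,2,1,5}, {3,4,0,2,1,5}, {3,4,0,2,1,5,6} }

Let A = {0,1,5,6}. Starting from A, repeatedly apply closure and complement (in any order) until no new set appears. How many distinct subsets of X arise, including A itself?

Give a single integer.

10

closure: X∖int(X∖A) = X∖{3,4} = {0,2,1,5,6}
Let k=closure and c=complement:
  1. A     = {0,1,5,6}
  2. kA    = {0,2,1,5,6}
  3. cA    = {3,4,2}
  4. ckA   = {3,4}
  5. kcA   = {3,4,0,2,1,5,6}
  6. kckA  = {3,4,1,5,6}
  7. ckcA  = {}
  8. ckckA = {0,2}
  9. kckckA = {0,2,6}
  10. ckckckA = {3,4,1,5}
— saturated at 10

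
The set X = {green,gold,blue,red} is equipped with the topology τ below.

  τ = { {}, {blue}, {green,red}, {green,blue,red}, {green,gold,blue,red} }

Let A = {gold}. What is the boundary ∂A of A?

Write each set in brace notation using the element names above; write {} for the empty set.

U open, U⊆A: {}. int(A) = ⋃ = {}
X∖A={green,blue,red}, int(X∖A)={green,blue,red}, hence cl(A)={gold}
∂A: remove int from cl → {gold}

{gold}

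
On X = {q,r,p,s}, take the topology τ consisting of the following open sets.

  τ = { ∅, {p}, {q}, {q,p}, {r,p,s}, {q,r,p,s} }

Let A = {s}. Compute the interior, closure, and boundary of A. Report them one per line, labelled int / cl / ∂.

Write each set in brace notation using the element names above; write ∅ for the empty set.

interior: largest open inside A is ∅ (from ∅)
cl via duality: int({q,r,p}) = {q,p}, so X∖{q,p} = {r,s}
cl∖int = {r,s}

int(A) = ∅
cl(A)  = {r,s}
∂A     = {r,s}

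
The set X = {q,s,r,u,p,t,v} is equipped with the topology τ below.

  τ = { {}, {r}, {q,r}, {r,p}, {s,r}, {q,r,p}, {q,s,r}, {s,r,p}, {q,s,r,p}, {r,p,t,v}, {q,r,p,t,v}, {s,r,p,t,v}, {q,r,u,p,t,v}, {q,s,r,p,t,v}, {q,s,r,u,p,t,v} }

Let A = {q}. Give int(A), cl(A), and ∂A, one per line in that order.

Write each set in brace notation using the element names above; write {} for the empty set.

int(A) = {}
cl(A)  = {q,u}
∂A     = {q,u}

open subsets of A: {}; so int(A) = {}
closure: X∖int(X∖A) = X∖{s,r,p,t,v} = {q,u}
∂A = {q,u} minus {} = {q,u}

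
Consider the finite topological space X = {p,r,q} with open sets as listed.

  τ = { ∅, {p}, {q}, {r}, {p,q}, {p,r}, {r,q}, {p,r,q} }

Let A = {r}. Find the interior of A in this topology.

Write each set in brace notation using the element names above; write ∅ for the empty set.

open subsets of A: ∅, {r}; so int(A) = {r}

{r}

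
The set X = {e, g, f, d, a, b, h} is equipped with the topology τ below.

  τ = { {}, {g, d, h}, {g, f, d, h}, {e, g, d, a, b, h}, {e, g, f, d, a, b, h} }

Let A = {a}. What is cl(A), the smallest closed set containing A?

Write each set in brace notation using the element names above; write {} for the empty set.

complement {e, g, f, d, b, h}; its interior {g, f, d, h}; cl(A) = X∖{g, f, d, h} = {e, a, b}

{e, a, b}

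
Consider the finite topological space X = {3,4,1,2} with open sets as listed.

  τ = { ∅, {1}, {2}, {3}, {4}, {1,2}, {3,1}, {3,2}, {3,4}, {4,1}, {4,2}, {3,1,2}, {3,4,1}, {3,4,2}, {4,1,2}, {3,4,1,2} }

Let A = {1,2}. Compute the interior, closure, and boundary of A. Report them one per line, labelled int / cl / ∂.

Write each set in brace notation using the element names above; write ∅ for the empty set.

open subsets of A: ∅, {1}, {2}, {1,2}; so int(A) = {1,2}
closure: X∖int(X∖A) = X∖{3,4} = {1,2}
∂A = {1,2} minus {1,2} = ∅

int(A) = {1,2}
cl(A)  = {1,2}
∂A     = ∅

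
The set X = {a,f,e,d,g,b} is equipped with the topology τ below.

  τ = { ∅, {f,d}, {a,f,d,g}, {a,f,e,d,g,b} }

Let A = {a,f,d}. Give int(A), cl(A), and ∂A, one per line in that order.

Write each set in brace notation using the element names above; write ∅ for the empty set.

int(A) = {f,d}
cl(A)  = {a,f,e,d,g,b}
∂A     = {a,e,g,b}

opens ⊆ A: ∅, {f,d}; union → int = {f,d}
complement {e,g,b}; its interior ∅; cl(A) = X∖∅ = {a,f,e,d,g,b}
boundary = {a,f,e,d,g,b} ∖ {f,d} = {a,e,g,b}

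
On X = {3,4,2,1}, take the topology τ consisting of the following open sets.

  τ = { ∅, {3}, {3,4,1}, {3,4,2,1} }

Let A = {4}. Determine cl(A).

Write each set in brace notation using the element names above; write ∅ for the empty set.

cl via duality: int({3,2,1}) = {3}, so X∖{3} = {4,2,1}

{4,2,1}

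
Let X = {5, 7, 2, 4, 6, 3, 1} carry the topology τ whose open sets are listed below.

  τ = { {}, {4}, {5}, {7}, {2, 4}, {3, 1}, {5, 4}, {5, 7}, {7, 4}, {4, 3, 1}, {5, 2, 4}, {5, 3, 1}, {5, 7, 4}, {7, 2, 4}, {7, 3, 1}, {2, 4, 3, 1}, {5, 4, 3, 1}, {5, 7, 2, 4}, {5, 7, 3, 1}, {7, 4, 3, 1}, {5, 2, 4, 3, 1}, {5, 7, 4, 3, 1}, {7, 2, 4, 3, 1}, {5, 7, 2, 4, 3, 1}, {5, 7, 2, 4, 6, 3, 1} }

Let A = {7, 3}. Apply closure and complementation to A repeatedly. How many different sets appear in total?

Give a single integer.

10

X∖A={5, 2, 4, 6, 1}, int(X∖A)={5, 2, 4}, hence cl(A)={7, 6, 3, 1}
Orbit (k=closure, c=complement):
  1. A     = {7, 3}
  2. kA    = {7, 6, 3, 1}
  3. cA    = {5, 2, 4, 6, 1}
  4. ckA   = {5, 2, 4}
  5. kcA   = {5, 2, 4, 6, 3, 1}
  6. kckA  = {5, 2, 4, 6}
  7. ckcA  = {7}
  8. ckckA = {7, 3, 1}
  9. kckcA = {7, 6}
  10. ckckcA = {5, 2, 4, 3, 1}
(closed under both — stop)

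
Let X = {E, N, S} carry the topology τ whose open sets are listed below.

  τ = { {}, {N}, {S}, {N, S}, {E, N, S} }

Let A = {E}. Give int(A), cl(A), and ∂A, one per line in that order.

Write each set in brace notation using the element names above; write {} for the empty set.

open subsets of A: {}; so int(A) = {}
closure: X∖int(X∖A) = X∖{N, S} = {E}
∂A = {E} minus {} = {E}

int(A) = {}
cl(A)  = {E}
∂A     = {E}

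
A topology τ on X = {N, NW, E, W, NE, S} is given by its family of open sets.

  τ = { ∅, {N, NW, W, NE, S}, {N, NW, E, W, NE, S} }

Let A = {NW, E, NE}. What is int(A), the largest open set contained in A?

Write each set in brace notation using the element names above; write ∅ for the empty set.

open subsets of A: ∅; so int(A) = ∅

∅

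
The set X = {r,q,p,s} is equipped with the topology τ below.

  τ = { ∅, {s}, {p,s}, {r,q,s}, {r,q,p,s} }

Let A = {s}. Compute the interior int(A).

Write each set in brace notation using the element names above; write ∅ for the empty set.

{s}

interior: largest open inside A is {s} (from ∅, {s})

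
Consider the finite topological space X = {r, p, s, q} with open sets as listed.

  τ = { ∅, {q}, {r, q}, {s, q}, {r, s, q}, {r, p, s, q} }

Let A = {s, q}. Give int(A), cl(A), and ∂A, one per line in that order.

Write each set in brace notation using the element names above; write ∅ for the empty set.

interior: largest open inside A is {s, q} (from ∅, {q}, {s, q})
cl via duality: int({r, p}) = ∅, so X∖∅ = {r, p, s, q}
cl∖int = {r, p}

int(A) = {s, q}
cl(A)  = {r, p, s, q}
∂A     = {r, p}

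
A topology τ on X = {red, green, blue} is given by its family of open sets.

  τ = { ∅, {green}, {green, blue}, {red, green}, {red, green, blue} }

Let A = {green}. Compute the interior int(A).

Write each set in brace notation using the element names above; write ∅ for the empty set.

{green}

U open, U⊆A: ∅, {green}. int(A) = ⋃ = {green}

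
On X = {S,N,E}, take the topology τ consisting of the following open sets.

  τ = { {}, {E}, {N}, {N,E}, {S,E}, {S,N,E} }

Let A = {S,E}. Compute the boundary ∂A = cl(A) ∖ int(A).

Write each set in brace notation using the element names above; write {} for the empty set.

{}

open subsets of A: {}, {E}, {S,E}; so int(A) = {S,E}
closure: X∖int(X∖A) = X∖{N} = {S,E}
∂A = {S,E} minus {S,E} = {}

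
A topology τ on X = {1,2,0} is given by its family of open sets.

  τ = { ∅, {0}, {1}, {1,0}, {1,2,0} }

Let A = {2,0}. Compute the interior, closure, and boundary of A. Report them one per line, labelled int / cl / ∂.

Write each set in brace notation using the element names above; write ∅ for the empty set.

opens ⊆ A: ∅, {0}; union → int = {0}
complement {1}; its interior {1}; cl(A) = X∖{1} = {2,0}
boundary = {2,0} ∖ {0} = {2}

int(A) = {0}
cl(A)  = {2,0}
∂A     = {2}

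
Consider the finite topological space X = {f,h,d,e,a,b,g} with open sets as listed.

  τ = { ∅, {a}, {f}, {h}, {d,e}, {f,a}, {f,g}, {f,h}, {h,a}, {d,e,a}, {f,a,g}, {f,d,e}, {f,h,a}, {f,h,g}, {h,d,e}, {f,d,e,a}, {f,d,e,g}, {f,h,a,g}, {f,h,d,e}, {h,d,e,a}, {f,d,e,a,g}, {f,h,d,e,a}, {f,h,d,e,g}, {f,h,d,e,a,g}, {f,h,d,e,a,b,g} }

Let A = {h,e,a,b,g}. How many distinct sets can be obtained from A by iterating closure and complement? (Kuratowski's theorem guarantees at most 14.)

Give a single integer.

complement {f,d}; its interior {f}; cl(A) = X∖{f} = {h,d,e,a,b,g}
With k = closure, c = complement:
  1. A     = {h,e,a,b,g}
  2. kA    = {h,d,e,a,b,g}
  3. cA    = {f,d}
  4. ckA   = {f}
  5. kcA   = {f,d,e,b,g}
  6. kckA  = {f,b,g}
  7. ckcA  = {h,a}
  8. ckckA = {h,d,e,a}
  9. kckcA = {h,a,b}
  10. kckckA = {h,d,e,a,b}
  11. ckckcA = {f,d,e,g}
  12. ckckckA = {f,g}
k, c of each give nothing new

12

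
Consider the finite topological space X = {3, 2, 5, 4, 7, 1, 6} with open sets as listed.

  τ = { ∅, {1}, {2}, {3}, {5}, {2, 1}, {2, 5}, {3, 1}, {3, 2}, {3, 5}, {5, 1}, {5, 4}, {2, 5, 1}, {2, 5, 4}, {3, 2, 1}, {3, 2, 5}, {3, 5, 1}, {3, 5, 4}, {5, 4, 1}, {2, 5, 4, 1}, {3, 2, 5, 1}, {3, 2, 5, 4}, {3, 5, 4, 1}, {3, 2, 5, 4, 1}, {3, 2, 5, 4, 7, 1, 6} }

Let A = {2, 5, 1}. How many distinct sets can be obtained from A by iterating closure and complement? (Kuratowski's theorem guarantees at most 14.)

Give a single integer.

closure: X∖int(X∖A) = X∖{3} = {2, 5, 4, 7, 1, 6}
Let k=closure and c=complement:
  1. A     = {2, 5, 1}
  2. kA    = {2, 5, 4, 7, 1, 6}
  3. cA    = {3, 4, 7, 6}
  4. ckA   = {3}
  5. kckA  = {3, 7, 6}
  6. ckckA = {2, 5, 4, 1}
— saturated at 6

6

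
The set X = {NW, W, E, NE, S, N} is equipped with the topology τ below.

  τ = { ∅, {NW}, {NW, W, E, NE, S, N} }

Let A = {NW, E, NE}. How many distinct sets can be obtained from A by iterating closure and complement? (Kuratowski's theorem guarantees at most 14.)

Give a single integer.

6

complement {W, S, N}; its interior ∅; cl(A) = X∖∅ = {NW, W, E, NE, S, N}
With k = closure, c = complement:
  1. A     = {NW, E, NE}
  2. kA    = {NW, W, E, NE, S, N}
  3. cA    = {W, S, N}
  4. ckA   = ∅
  5. kcA   = {W, E, NE, S, N}
  6. ckcA  = {NW}
k, c of each give nothing new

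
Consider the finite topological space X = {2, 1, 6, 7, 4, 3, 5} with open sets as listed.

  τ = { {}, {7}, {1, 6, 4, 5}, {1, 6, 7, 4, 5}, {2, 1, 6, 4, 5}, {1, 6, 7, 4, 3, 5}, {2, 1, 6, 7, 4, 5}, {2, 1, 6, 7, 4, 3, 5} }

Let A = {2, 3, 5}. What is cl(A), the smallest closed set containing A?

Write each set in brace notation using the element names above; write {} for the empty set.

cl via duality: int({1, 6, 7, 4}) = {7}, so X∖{7} = {2, 1, 6, 4, 3, 5}

{2, 1, 6, 4, 3, 5}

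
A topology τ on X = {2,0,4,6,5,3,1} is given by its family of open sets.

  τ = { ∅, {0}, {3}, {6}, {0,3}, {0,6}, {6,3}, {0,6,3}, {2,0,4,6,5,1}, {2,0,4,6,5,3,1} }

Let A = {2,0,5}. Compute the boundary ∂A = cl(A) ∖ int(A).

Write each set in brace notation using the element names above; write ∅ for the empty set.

interior: largest open inside A is {0} (from ∅, {0})
cl via duality: int({4,6,3,1}) = {6,3}, so X∖{6,3} = {2,0,4,5,1}
cl∖int = {2,4,5,1}

{2,4,5,1}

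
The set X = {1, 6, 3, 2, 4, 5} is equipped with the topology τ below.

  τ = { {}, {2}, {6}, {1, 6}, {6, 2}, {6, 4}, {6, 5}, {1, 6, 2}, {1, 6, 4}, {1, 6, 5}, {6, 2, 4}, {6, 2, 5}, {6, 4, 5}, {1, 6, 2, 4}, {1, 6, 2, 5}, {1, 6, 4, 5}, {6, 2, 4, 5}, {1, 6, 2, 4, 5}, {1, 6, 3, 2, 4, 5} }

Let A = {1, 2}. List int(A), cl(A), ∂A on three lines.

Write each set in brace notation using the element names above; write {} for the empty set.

interior: largest open inside A is {2} (from {}, {2})
cl via duality: int({6, 3, 4, 5}) = {6, 4, 5}, so X∖{6, 4, 5} = {1, 3, 2}
cl∖int = {1, 3}

int(A) = {2}
cl(A)  = {1, 3, 2}
∂A     = {1, 3}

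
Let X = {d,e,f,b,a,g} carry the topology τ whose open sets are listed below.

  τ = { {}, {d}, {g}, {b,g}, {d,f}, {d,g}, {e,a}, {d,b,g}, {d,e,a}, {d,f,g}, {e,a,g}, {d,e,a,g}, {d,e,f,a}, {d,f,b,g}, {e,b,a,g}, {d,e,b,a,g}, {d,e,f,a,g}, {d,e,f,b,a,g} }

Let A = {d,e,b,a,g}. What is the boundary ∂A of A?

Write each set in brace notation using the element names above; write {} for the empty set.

opens ⊆ A: {}, {g}, {d}, {d,g}, {e,a}, {b,g}, {e,a,g}, {d,b,g}, {d,e,a}, {e,b,a,g}, {d,e,a,g}, {d,e,b,a,g}; union → int = {d,e,b,a,g}
complement {f}; its interior {}; cl(A) = X∖{} = {d,e,f,b,a,g}
boundary = {d,e,f,b,a,g} ∖ {d,e,b,a,g} = {f}

{f}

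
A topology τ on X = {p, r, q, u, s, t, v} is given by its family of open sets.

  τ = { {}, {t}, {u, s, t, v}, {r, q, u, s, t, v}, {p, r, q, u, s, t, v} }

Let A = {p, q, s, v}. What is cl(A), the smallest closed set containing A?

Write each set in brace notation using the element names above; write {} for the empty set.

{p, r, q, u, s, v}

cl via duality: int({r, u, t}) = {t}, so X∖{t} = {p, r, q, u, s, v}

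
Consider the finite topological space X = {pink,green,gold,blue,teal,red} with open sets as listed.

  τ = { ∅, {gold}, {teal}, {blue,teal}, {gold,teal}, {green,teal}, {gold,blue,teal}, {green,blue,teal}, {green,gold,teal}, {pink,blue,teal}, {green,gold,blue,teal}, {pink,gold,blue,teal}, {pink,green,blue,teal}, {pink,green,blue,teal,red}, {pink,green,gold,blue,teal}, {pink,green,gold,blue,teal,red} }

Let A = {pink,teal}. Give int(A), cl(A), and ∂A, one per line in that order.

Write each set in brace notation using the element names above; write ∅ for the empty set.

opens ⊆ A: ∅, {teal}; union → int = {teal}
complement {green,gold,blue,red}; its interior {gold}; cl(A) = X∖{gold} = {pink,green,blue,teal,red}
boundary = {pink,green,blue,teal,red} ∖ {teal} = {pink,green,blue,red}

int(A) = {teal}
cl(A)  = {pink,green,blue,teal,red}
∂A     = {pink,green,blue,red}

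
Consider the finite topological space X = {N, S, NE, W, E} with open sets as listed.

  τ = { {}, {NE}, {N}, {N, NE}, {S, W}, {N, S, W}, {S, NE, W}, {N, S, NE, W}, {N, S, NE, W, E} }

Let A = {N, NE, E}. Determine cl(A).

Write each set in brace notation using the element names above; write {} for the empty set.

{N, NE, E}

X∖A={S, W}, int(X∖A)={S, W}, hence cl(A)={N, NE, E}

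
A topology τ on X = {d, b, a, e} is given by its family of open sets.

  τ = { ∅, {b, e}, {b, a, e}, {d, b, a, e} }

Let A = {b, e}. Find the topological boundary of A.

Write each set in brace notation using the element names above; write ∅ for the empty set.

{d, a}

open subsets of A: ∅, {b, e}; so int(A) = {b, e}
closure: X∖int(X∖A) = X∖∅ = {d, b, a, e}
∂A = {d, b, a, e} minus {b, e} = {d, a}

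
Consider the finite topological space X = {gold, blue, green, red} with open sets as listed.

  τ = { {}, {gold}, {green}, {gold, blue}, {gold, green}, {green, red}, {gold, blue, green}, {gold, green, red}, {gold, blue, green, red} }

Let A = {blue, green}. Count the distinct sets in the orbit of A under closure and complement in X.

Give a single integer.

closure: X∖int(X∖A) = X∖{gold} = {blue, green, red}
Let k=closure and c=complement:
  1. A     = {blue, green}
  2. kA    = {blue, green, red}
  3. cA    = {gold, red}
  4. ckA   = {gold}
  5. kcA   = {gold, blue, red}
  6. kckA  = {gold, blue}
  7. ckcA  = {green}
  8. ckckA = {green, red}
— saturated at 8

8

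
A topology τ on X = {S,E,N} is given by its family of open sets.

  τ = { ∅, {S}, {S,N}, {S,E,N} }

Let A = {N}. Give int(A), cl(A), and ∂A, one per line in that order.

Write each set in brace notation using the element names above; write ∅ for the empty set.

int(A) = ∅
cl(A)  = {E,N}
∂A     = {E,N}

opens ⊆ A: ∅; union → int = ∅
complement {S,E}; its interior {S}; cl(A) = X∖{S} = {E,N}
boundary = {E,N} ∖ ∅ = {E,N}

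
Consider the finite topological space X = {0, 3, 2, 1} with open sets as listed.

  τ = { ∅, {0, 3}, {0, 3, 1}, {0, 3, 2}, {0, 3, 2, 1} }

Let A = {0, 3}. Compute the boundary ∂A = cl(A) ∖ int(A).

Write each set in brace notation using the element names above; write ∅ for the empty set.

{2, 1}

open subsets of A: ∅, {0, 3}; so int(A) = {0, 3}
closure: X∖int(X∖A) = X∖∅ = {0, 3, 2, 1}
∂A = {0, 3, 2, 1} minus {0, 3} = {2, 1}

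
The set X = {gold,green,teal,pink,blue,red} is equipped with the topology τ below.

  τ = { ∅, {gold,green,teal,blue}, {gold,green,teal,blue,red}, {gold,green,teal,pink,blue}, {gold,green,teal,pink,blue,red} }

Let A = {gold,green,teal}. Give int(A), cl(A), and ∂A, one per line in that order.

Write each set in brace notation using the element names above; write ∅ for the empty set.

opens ⊆ A: ∅; union → int = ∅
complement {pink,blue,red}; its interior ∅; cl(A) = X∖∅ = {gold,green,teal,pink,blue,red}
boundary = {gold,green,teal,pink,blue,red} ∖ ∅ = {gold,green,teal,pink,blue,red}

int(A) = ∅
cl(A)  = {gold,green,teal,pink,blue,red}
∂A     = {gold,green,teal,pink,blue,red}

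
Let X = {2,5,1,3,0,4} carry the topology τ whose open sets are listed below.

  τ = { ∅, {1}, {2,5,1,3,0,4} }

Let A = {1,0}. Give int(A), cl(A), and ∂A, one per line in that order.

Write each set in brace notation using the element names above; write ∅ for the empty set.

int(A) = {1}
cl(A)  = {2,5,1,3,0,4}
∂A     = {2,5,3,0,4}

interior: largest open inside A is {1} (from ∅, {1})
cl via duality: int({2,5,3,4}) = ∅, so X∖∅ = {2,5,1,3,0,4}
cl∖int = {2,5,3,0,4}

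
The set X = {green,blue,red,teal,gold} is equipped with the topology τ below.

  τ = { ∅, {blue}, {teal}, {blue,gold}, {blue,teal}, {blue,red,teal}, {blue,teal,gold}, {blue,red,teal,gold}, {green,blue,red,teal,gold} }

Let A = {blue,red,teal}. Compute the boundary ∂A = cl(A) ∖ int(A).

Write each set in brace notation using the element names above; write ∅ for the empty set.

open subsets of A: ∅, {teal}, {blue}, {blue,teal}, {blue,red,teal}; so int(A) = {blue,red,teal}
closure: X∖int(X∖A) = X∖∅ = {green,blue,red,teal,gold}
∂A = {green,blue,red,teal,gold} minus {blue,red,teal} = {green,gold}

{green,gold}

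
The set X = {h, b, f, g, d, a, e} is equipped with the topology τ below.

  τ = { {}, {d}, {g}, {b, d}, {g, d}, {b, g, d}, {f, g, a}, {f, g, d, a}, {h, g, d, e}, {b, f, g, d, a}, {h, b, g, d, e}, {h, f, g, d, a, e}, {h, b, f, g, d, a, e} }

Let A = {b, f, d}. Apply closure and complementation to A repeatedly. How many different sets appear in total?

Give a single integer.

cl via duality: int({h, g, a, e}) = {g}, so X∖{g} = {h, b, f, d, a, e}
Write k for closure, c for complement:
  1. A     = {b, f, d}
  2. kA    = {h, b, f, d, a, e}
  3. cA    = {h, g, a, e}
  4. ckA   = {g}
  5. kcA   = {h, f, g, a, e}
  6. ckcA  = {b, d}
  7. kckcA = {h, b, d, e}
  8. ckckcA = {f, g, a}
applying k or c yields no new set

8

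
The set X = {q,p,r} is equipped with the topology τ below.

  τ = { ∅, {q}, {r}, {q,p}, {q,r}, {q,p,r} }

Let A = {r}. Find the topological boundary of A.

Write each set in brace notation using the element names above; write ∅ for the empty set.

U open, U⊆A: ∅, {r}. int(A) = ⋃ = {r}
X∖A={q,p}, int(X∖A)={q,p}, hence cl(A)={r}
∂A: remove int from cl → ∅

∅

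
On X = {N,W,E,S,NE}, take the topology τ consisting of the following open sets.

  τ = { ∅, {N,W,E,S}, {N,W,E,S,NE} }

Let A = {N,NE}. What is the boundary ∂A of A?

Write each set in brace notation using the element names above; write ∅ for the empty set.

opens ⊆ A: ∅; union → int = ∅
complement {W,E,S}; its interior ∅; cl(A) = X∖∅ = {N,W,E,S,NE}
boundary = {N,W,E,S,NE} ∖ ∅ = {N,W,E,S,NE}

{N,W,E,S,NE}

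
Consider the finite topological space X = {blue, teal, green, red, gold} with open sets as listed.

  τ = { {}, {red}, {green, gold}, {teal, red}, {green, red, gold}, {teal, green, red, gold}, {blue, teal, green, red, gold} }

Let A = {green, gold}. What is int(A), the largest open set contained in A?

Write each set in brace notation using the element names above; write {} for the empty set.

{green, gold}

open subsets of A: {}, {green, gold}; so int(A) = {green, gold}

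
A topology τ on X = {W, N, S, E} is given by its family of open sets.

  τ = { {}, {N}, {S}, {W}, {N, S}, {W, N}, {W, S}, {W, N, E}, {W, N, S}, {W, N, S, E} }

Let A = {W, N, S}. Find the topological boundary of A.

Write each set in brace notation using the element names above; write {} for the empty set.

{E}

opens ⊆ A: {}, {S}, {N}, {W}, {N, S}, {W, N}, {W, S}, {W, N, S}; union → int = {W, N, S}
complement {E}; its interior {}; cl(A) = X∖{} = {W, N, S, E}
boundary = {W, N, S, E} ∖ {W, N, S} = {E}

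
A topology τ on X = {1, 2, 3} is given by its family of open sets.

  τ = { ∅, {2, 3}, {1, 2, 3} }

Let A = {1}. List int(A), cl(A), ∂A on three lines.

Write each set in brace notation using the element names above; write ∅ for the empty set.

int(A) = ∅
cl(A)  = {1}
∂A     = {1}

open subsets of A: ∅; so int(A) = ∅
closure: X∖int(X∖A) = X∖{2, 3} = {1}
∂A = {1} minus ∅ = {1}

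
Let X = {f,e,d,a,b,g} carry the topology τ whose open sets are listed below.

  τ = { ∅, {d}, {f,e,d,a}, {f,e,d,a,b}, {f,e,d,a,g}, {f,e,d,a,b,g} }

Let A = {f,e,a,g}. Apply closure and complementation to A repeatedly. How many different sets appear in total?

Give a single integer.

X∖A={d,b}, int(X∖A)={d}, hence cl(A)={f,e,a,b,g}
Orbit (k=closure, c=complement):
  1. A     = {f,e,a,g}
  2. kA    = {f,e,a,b,g}
  3. cA    = {d,b}
  4. ckA   = {d}
  5. kcA   = {f,e,d,a,b,g}
  6. ckcA  = ∅
(closed under both — stop)

6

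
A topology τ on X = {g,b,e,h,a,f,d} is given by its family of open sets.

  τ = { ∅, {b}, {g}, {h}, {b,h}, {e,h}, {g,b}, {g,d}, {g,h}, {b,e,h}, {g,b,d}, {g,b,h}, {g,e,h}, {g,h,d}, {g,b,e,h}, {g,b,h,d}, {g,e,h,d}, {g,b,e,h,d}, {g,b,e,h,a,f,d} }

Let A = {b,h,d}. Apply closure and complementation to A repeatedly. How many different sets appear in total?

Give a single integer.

complement {g,e,a,f}; its interior {g}; cl(A) = X∖{g} = {b,e,h,a,f,d}
With k = closure, c = complement:
  1. A     = {b,h,d}
  2. kA    = {b,e,h,a,f,d}
  3. cA    = {g,e,a,f}
  4. ckA   = {g}
  5. kcA   = {g,e,a,f,d}
  6. kckA  = {g,a,f,d}
  7. ckcA  = {b,h}
  8. ckckA = {b,e,h}
  9. kckcA = {b,e,h,a,f}
  10. ckckcA = {g,d}
k, c of each give nothing new

10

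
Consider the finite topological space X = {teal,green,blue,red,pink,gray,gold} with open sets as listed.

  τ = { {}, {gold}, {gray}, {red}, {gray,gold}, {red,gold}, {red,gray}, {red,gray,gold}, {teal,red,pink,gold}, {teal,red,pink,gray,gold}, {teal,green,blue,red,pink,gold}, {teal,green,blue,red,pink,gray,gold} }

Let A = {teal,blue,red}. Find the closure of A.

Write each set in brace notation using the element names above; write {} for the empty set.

X∖A={green,pink,gray,gold}, int(X∖A)={gray,gold}, hence cl(A)={teal,green,blue,red,pink}

{teal,green,blue,red,pink}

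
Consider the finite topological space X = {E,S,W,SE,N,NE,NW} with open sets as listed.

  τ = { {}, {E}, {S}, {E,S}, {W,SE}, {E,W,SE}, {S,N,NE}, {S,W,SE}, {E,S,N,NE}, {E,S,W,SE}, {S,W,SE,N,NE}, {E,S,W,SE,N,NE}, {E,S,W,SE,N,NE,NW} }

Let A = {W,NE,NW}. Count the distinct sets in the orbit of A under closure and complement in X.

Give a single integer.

cl via duality: int({E,S,SE,N}) = {E,S}, so X∖{E,S} = {W,SE,N,NE,NW}
Write k for closure, c for complement:
  1. A     = {W,NE,NW}
  2. kA    = {W,SE,N,NE,NW}
  3. cA    = {E,S,SE,N}
  4. ckA   = {E,S}
  5. kcA   = {E,S,W,SE,N,NE,NW}
  6. kckA  = {E,S,N,NE,NW}
  7. ckcA  = {}
  8. ckckA = {W,SE}
  9. kckckA = {W,SE,NW}
  10. ckckckA = {E,S,N,NE}
applying k or c yields no new set

10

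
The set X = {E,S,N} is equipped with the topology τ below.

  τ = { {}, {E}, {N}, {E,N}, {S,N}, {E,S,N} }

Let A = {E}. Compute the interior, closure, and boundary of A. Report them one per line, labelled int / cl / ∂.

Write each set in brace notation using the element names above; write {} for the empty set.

interior: largest open inside A is {E} (from {}, {E})
cl via duality: int({S,N}) = {S,N}, so X∖{S,N} = {E}
cl∖int = {}

int(A) = {E}
cl(A)  = {E}
∂A     = {}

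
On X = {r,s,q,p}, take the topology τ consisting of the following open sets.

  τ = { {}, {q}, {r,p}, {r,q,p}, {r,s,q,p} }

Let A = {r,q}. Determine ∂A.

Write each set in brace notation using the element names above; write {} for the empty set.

opens ⊆ A: {}, {q}; union → int = {q}
complement {s,p}; its interior {}; cl(A) = X∖{} = {r,s,q,p}
boundary = {r,s,q,p} ∖ {q} = {r,s,p}

{r,s,p}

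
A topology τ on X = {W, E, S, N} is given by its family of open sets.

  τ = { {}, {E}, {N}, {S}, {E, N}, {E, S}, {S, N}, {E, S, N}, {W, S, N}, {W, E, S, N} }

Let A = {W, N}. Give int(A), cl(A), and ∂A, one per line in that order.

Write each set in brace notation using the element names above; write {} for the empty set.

int(A) = {N}
cl(A)  = {W, N}
∂A     = {W}

open subsets of A: {}, {N}; so int(A) = {N}
closure: X∖int(X∖A) = X∖{E, S} = {W, N}
∂A = {W, N} minus {N} = {W}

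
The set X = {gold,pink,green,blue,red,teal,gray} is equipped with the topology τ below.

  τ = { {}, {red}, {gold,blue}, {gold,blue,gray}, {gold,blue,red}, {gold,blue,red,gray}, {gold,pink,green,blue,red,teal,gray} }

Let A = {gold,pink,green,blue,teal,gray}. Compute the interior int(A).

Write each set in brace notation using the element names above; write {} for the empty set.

opens ⊆ A: {}, {gold,blue}, {gold,blue,gray}; union → int = {gold,blue,gray}

{gold,blue,gray}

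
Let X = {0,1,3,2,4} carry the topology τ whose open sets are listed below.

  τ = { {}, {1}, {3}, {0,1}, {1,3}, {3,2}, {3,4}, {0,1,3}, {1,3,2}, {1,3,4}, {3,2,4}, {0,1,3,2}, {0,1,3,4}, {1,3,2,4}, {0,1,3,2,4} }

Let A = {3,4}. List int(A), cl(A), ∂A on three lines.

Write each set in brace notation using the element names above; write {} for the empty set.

U open, U⊆A: {}, {3}, {3,4}. int(A) = ⋃ = {3,4}
X∖A={0,1,2}, int(X∖A)={0,1}, hence cl(A)={3,2,4}
∂A: remove int from cl → {2}

int(A) = {3,4}
cl(A)  = {3,2,4}
∂A     = {2}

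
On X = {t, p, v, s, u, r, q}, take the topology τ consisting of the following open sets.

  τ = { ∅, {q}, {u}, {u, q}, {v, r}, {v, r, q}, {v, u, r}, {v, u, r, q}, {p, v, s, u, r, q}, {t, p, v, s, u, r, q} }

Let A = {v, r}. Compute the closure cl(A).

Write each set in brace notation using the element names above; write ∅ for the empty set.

{t, p, v, s, r}

cl via duality: int({t, p, s, u, q}) = {u, q}, so X∖{u, q} = {t, p, v, s, r}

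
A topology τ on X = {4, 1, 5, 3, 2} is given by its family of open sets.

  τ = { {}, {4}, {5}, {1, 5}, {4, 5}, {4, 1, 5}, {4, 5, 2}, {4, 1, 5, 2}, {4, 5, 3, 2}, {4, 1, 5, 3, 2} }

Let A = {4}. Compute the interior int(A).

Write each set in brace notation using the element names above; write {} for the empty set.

{4}

opens ⊆ A: {}, {4}; union → int = {4}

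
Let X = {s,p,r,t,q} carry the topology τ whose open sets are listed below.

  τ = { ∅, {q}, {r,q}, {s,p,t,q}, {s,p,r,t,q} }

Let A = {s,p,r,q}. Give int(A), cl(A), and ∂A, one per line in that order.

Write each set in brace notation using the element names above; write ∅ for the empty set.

int(A) = {r,q}
cl(A)  = {s,p,r,t,q}
∂A     = {s,p,t}

open subsets of A: ∅, {q}, {r,q}; so int(A) = {r,q}
closure: X∖int(X∖A) = X∖∅ = {s,p,r,t,q}
∂A = {s,p,r,t,q} minus {r,q} = {s,p,t}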